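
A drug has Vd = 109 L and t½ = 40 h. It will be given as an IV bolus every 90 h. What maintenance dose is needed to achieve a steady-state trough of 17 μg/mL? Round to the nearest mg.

6961 mg

τ/t½ = 90/40 ≈ 2.25, so f = (1/2)^(90/40) ≈ 0.210224.
Cmin,ss = (D/Vd)·f/(1−f), so D = Cmin,ss·Vd·(1−f)/f.
D = 17 × 109 × (1−f)/f ≈ 17 × 109 × 3.75683 ≈ 6961.41 mg.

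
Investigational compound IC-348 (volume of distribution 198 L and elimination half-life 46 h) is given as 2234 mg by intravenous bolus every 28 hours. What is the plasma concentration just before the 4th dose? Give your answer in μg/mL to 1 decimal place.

f = (1/2)^(τ/t½) = (1/2)^(28/46) ≈ 0.6558.
C₀ = D/Vd = 2234/198 ≈ 11.283 μg/mL.
Before the 4th dose, 3 doses have been given. Superposition: Cmin = C₀·(f + f² + … + f^3).
≈ 11.283 × (0.6558 + 0.4301 + 0.2820) ≈ 11.283 × 1.3679 ≈ 15.434 μg/mL.

15.4 μg/mL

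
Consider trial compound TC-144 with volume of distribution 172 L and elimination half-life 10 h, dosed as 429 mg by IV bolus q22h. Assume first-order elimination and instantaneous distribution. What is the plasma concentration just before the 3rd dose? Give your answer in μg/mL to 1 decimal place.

f = (1/2)^(τ/t½) = (1/2)^(22/10) ≈ 0.2176.
C₀ = D/Vd = 429/172 ≈ 2.494 μg/mL.
Before the 3rd dose, 2 doses have been given. Superposition: Cmin = C₀·(f + f²).
≈ 2.494 × (0.2176 + 0.0473) ≈ 2.494 × 0.2649 ≈ 0.661 μg/mL.

0.7 μg/mL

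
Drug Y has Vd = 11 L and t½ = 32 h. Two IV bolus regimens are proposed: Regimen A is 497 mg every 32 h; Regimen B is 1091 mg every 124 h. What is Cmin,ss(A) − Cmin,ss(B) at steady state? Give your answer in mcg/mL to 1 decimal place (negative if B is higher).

Regimen A: f = (1/2)^(32/32) ≈ 0.5000; Cmin,ss = (497/11)·f/(1−f) ≈ 45.182 mcg/mL.
Regimen B: f = (1/2)^(124/32) ≈ 0.0682; Cmin,ss = (1091/11)·f/(1−f) ≈ 7.259 mcg/mL.
Difference ≈ 45.182 − 7.259 ≈ 37.923 mcg/mL.

37.9 mcg/mL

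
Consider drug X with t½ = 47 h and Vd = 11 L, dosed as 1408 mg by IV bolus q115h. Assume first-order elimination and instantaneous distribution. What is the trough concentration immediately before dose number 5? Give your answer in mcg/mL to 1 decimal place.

f = (1/2)^(τ/t½) = (1/2)^(115/47) ≈ 0.1834.
C₀ = D/Vd = 1408/11 ≈ 128.000 mcg/mL.
Before the 5th dose, 4 doses have been given. Superposition: Cmin = C₀·(f + f² + … + f^4).
≈ 128.000 × (0.1834 + 0.0336 + 0.0062 + 0.0011) ≈ 128.000 × 0.2243 ≈ 28.710 mcg/mL.

28.7 mcg/mL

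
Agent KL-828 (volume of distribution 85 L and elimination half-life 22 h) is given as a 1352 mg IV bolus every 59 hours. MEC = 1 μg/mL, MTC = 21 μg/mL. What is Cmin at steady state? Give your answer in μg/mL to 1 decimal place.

Over one 59-h interval, 59/22 ≈ 2.6818 half-lives elapse, leaving f ≈ 0.1558 of each dose.
Accumulation ratio R = 1/(1 − f) ≈ 1/0.8442 ≈ 1.1846.
Single-dose peak C₀ = D/Vd = 1352/85 ≈ 15.906 μg/mL.
Cmax,ss = C₀/(1 − f) ≈ 15.906/0.8442 ≈ 18.842 μg/mL.
Steady-state trough Cmin,ss = Cmax,ss·f ≈ 18.842 × 0.1558 ≈ 2.936 μg/mL.
Trough 2.9 μg/mL vs MEC 1 μg/mL: adequate.

2.9 μg/mL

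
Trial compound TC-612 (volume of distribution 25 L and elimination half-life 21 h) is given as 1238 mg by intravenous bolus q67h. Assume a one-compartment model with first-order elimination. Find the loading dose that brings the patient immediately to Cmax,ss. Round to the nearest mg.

f = (1/2)^(67/21) ≈ 0.109540; accumulation ratio R = 1/(1−f) ≈ 1.12302.
Loading dose to hit Cmax,ss on first dose: D_load = D_maint·R ≈ 1238 × 1.12302 ≈ 1390.30 mg.

1390 mg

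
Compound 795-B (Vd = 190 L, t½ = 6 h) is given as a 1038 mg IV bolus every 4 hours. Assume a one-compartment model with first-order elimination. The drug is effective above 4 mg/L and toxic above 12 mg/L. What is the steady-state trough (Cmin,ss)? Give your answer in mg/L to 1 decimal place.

9.3 mg/L

k = ln2/t½ = ln2/6 ≈ 0.115525 h⁻¹; fraction remaining f = e^(−kτ) = e^(−0.115525×4) ≈ 0.6300.
At steady state, accumulation factor R = 1/(1 − e^(−kτ)) ≈ 2.7027.
Each bolus raises the concentration by D/Vd = 1038/190 ≈ 5.463 mg/L.
Cmax,ss = C₀/(1 − f) ≈ 5.463/0.3700 ≈ 14.765 mg/L.
One interval later, Cmin,ss = Cmax,ss·e^(−kτ) ≈ 14.765 × 0.6300 ≈ 9.302 mg/L.
Trough 9.3 mg/L vs MEC 4 mg/L: adequate.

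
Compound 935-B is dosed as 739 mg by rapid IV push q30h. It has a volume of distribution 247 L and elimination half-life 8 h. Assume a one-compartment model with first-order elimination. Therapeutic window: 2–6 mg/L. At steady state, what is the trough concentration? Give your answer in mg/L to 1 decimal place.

τ/t½ = 30/8 ≈ 3.75, so fraction remaining f = (1/2)^(30/8) ≈ 0.0743.
Each bolus raises the concentration by D/Vd = 739/247 ≈ 2.992 mg/L.
Steady-state trough Cmin,ss = C₀·f/(1−f) ≈ 2.992 × 0.0743/0.9257 ≈ 0.240 mg/L.
Trough 0.2 mg/L vs MEC 2 mg/L: subtherapeutic.

0.2 mg/L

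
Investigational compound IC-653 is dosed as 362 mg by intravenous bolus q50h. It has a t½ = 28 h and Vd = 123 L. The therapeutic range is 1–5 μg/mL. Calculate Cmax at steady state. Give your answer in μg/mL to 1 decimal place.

τ/t½ = 50/28 ≈ 1.7857, so fraction remaining f = (1/2)^(50/28) ≈ 0.2900.
At steady state, accumulation factor R = 1/(1 − e^(−kτ)) ≈ 1.4085.
Single-dose peak C₀ = D/Vd = 362/123 ≈ 2.943 μg/mL.
Steady-state peak Cmax,ss = C₀·R ≈ 2.943 × 1.4085 ≈ 4.145 μg/mL.
Peak 4.1 μg/mL vs MTC 5 μg/mL: below toxic threshold.

4.1 μg/mL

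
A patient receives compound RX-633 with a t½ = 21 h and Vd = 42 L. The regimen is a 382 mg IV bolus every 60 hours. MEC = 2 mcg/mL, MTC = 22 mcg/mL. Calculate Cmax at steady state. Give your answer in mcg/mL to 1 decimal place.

k = ln2/t½ = ln2/21 ≈ 0.033007 h⁻¹; fraction remaining f = e^(−kτ) = e^(−0.033007×60) ≈ 0.1380.
Accumulation ratio R = 1/(1 − f) ≈ 1/0.8620 ≈ 1.1601.
Each bolus raises the concentration by D/Vd = 382/42 ≈ 9.095 mcg/mL.
Steady-state peak Cmax,ss = C₀·R ≈ 9.095 × 1.1601 ≈ 10.551 mcg/mL.
Peak 10.6 mcg/mL vs MTC 22 mcg/mL: below toxic threshold.

10.6 mcg/mL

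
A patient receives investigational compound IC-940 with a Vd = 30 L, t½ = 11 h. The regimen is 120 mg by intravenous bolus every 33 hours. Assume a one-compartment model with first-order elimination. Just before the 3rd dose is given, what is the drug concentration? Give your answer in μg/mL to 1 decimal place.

f = (1/2)^(τ/t½) = (1/2)^(33/11) ≈ 0.1250.
C₀ = D/Vd = 120/30 ≈ 4.000 μg/mL.
Before the 3rd dose, 2 doses have been given. Superposition: Cmin = C₀·(f + f²).
≈ 4.000 × (0.1250 + 0.0156) ≈ 4.000 × 0.1406 ≈ 0.562 μg/mL.

0.6 μg/mL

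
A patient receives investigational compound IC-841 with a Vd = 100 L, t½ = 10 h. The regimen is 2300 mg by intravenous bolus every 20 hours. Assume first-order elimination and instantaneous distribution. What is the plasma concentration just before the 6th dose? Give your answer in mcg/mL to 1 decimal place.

7.7 mcg/mL

f = (1/2)^(τ/t½) = (1/2)^(20/10) ≈ 0.2500.
C₀ = D/Vd = 2300/100 ≈ 23.000 mcg/mL.
Before the 6th dose, 5 doses have been given. Superposition: Cmin = C₀·(f + f² + … + f^5).
≈ 23.000 × (0.2500 + 0.0625 + 0.0156 + 0.0039 + 0.0010) ≈ 23.000 × 0.3330 ≈ 7.659 mcg/mL.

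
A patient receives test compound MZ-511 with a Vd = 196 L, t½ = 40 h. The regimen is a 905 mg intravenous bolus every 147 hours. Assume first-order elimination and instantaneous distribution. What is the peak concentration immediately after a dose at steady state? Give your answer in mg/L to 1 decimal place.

k = ln2/t½ = ln2/40 ≈ 0.017329 h⁻¹; fraction remaining f = e^(−kτ) = e^(−0.017329×147) ≈ 0.0783.
Accumulation ratio R = 1/(1 − f) ≈ 1/0.9217 ≈ 1.0850.
Each bolus raises the concentration by D/Vd = 905/196 ≈ 4.617 mg/L.
Steady-state peak Cmax,ss = C₀·R ≈ 4.617 × 1.0850 ≈ 5.009 mg/L.

5.0 mg/L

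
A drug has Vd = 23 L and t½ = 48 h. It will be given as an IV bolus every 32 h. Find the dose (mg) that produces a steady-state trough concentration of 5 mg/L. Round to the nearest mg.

τ/t½ = 32/48 ≈ 0.66667, so f = (1/2)^(32/48) ≈ 0.629961.
Cmin,ss = (D/Vd)·f/(1−f), so D = Cmin,ss·Vd·(1−f)/f.
D = 5 × 23 × (1−f)/f ≈ 5 × 23 × 0.58740 ≈ 67.55 mg.

68 mg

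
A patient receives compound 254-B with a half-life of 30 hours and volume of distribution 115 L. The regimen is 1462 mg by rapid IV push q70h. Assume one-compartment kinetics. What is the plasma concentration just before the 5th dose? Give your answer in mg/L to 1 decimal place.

f = (1/2)^(τ/t½) = (1/2)^(70/30) ≈ 0.1984.
C₀ = D/Vd = 1462/115 ≈ 12.713 mg/L.
Before the 5th dose, 4 doses have been given. Superposition: Cmin = C₀·(f + f² + … + f^4).
≈ 12.713 × (0.1984 + 0.0394 + 0.0078 + 0.0015) ≈ 12.713 × 0.2471 ≈ 3.141 mg/L.

3.1 mg/L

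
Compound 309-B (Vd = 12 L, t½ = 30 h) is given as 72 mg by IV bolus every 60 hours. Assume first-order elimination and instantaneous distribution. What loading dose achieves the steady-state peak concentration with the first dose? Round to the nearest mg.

f = (1/2)^(60/30) ≈ 0.250000; accumulation ratio R = 1/(1−f) ≈ 1.33333.
Loading dose to hit Cmax,ss on first dose: D_load = D_maint·R ≈ 72 × 1.33333 ≈ 96.00 mg.

96 mg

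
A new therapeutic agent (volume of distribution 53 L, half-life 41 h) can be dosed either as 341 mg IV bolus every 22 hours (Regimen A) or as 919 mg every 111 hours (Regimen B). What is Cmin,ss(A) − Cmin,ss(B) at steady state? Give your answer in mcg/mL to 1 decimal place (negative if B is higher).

11.1 mcg/mL

Regimen A: f = (1/2)^(22/41) ≈ 0.6894; Cmin,ss = (341/53)·f/(1−f) ≈ 14.281 mcg/mL.
Regimen B: f = (1/2)^(111/41) ≈ 0.1531; Cmin,ss = (919/53)·f/(1−f) ≈ 3.135 mcg/mL.
Difference ≈ 14.281 − 3.135 ≈ 11.146 mcg/mL.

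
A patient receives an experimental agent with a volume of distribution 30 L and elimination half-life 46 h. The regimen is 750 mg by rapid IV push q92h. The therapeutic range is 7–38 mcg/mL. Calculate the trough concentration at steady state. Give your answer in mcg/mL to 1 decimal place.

τ = 92 h = 2 half-lives, so f = (1/2)^2 = 0.25.
Accumulation ratio R = 1/(1 − f) = 1/0.75 = 4/3.
Single-dose peak C₀ = D/Vd = 750/30 = 25 mcg/mL.
Steady-state peak Cmax,ss = C₀·R = 25 × 4/3 ≈ 33.333 mcg/mL.
Steady-state trough Cmin,ss = Cmax,ss·f ≈ 33.333 × 0.25 ≈ 8.333 mcg/mL.
Trough 8.3 mcg/mL vs MEC 7 mcg/mL: adequate.

8.3 mcg/mL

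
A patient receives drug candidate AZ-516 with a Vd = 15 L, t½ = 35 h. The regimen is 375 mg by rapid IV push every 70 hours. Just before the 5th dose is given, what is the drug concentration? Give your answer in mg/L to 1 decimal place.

8.3 mg/L

f = (1/2)^(τ/t½) = (1/2)^(70/35) ≈ 0.2500.
C₀ = D/Vd = 375/15 ≈ 25.000 mg/L.
Before the 5th dose, 4 doses have been given. Superposition: Cmin = C₀·(f + f² + … + f^4).
≈ 25.000 × (0.2500 + 0.0625 + 0.0156 + 0.0039) ≈ 25.000 × 0.3320 ≈ 8.300 mg/L.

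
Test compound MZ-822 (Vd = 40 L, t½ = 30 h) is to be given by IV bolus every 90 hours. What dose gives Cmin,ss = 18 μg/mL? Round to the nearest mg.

τ/t½ = 90/30 ≈ 3, so f = (1/2)^(90/30) ≈ 0.125000.
Cmin,ss = (D/Vd)·f/(1−f), so D = Cmin,ss·Vd·(1−f)/f.
D = 18 × 40 × (1−f)/f ≈ 18 × 40 × 7.00000 ≈ 5040.00 mg.

5040 mg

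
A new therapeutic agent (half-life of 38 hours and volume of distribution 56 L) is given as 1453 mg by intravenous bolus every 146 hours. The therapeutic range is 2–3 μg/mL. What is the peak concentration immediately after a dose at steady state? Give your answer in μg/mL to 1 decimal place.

27.9 μg/mL

k = ln2/t½ = ln2/38 ≈ 0.018241 h⁻¹; fraction remaining f = e^(−kτ) = e^(−0.018241×146) ≈ 0.0697.
Accumulation ratio R = 1/(1 − f) ≈ 1/0.9303 ≈ 1.0749.
Each bolus raises the concentration by D/Vd = 1453/56 ≈ 25.946 μg/mL.
Cmax,ss = C₀/(1 − f) ≈ 25.946/0.9303 ≈ 27.890 μg/mL.
Peak 27.9 μg/mL vs MTC 3 μg/mL: exceeds toxic threshold.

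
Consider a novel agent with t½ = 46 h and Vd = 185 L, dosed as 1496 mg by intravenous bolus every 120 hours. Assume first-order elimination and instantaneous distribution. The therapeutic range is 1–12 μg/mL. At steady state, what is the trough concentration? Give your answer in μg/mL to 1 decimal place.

τ/t½ = 120/46 ≈ 2.6087, so fraction remaining f = (1/2)^(120/46) ≈ 0.1639.
Accumulation ratio R = 1/(1 − f) ≈ 1/0.8361 ≈ 1.1960.
Single-dose peak C₀ = D/Vd = 1496/185 ≈ 8.086 μg/mL.
Steady-state peak Cmax,ss = C₀·R ≈ 8.086 × 1.1960 ≈ 9.671 μg/mL.
Steady-state trough Cmin,ss = Cmax,ss·f ≈ 9.671 × 0.1639 ≈ 1.585 μg/mL.
Trough 1.6 μg/mL vs MEC 1 μg/mL: adequate.

1.6 μg/mL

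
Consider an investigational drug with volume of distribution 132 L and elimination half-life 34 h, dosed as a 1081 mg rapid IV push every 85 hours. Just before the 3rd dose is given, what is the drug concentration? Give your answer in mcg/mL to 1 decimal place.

f = (1/2)^(τ/t½) = (1/2)^(85/34) ≈ 0.1768.
C₀ = D/Vd = 1081/132 ≈ 8.189 mcg/mL.
Before the 3rd dose, 2 doses have been given. Superposition: Cmin = C₀·(f + f²).
≈ 8.189 × (0.1768 + 0.0313) ≈ 8.189 × 0.2081 ≈ 1.704 mcg/mL.

1.7 mcg/mL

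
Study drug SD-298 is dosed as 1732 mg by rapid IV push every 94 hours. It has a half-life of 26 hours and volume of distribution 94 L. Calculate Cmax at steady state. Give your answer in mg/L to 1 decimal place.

Over one 94-h interval, 94/26 ≈ 3.6154 half-lives elapse, leaving f ≈ 0.0816 of each dose.
Accumulation ratio R = 1/(1 − f) ≈ 1/0.9184 ≈ 1.0889.
Each bolus raises the concentration by D/Vd = 1732/94 ≈ 18.426 mg/L.
Steady-state peak Cmax,ss = C₀·R ≈ 18.426 × 1.0889 ≈ 20.064 mg/L.

20.1 mg/L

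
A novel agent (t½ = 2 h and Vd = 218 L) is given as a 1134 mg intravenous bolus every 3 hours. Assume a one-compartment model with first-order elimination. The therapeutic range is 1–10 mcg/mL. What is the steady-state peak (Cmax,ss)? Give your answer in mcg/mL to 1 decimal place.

8.0 mcg/mL

τ/t½ = 3/2 ≈ 1.5, so fraction remaining f = (1/2)^(3/2) ≈ 0.3536.
Accumulation ratio R = 1/(1 − f) ≈ 1/0.6464 ≈ 1.5470.
Each bolus raises the concentration by D/Vd = 1134/218 ≈ 5.202 mcg/mL.
Cmax,ss = C₀/(1 − f) ≈ 5.202/0.6464 ≈ 8.048 mcg/mL.
Peak 8.0 mcg/mL vs MTC 10 mcg/mL: below toxic threshold.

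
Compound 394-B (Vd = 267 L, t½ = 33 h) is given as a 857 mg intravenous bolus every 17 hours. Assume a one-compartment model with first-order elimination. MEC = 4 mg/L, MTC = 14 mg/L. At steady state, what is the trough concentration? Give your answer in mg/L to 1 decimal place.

7.5 mg/L

Over one 17-h interval, 17/33 ≈ 0.51515 half-lives elapse, leaving f ≈ 0.6997 of each dose.
Single-dose peak C₀ = D/Vd = 857/267 ≈ 3.210 mg/L.
Steady-state trough Cmin,ss = C₀·f/(1−f) ≈ 3.210 × 0.6997/0.3003 ≈ 7.479 mg/L.
Trough 7.5 mg/L vs MEC 4 mg/L: adequate.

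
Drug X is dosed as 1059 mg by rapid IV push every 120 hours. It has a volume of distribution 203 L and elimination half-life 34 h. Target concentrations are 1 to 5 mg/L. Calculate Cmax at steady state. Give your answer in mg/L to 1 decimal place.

Over one 120-h interval, 120/34 ≈ 3.5294 half-lives elapse, leaving f ≈ 0.0866 of each dose.
At steady state, accumulation factor R = 1/(1 − e^(−kτ)) ≈ 1.0948.
Each bolus raises the concentration by D/Vd = 1059/203 ≈ 5.217 mg/L.
Cmax,ss = C₀/(1 − f) ≈ 5.217/0.9134 ≈ 5.712 mg/L.
Peak 5.7 mg/L vs MTC 5 mg/L: exceeds toxic threshold.

5.7 mg/L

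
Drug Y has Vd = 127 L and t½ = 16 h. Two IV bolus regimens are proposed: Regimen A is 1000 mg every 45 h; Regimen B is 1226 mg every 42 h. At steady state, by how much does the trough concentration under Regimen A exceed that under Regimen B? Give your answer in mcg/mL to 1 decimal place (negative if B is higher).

-0.6 mcg/mL

Regimen A: f = (1/2)^(45/16) ≈ 0.1423; Cmin,ss = (1000/127)·f/(1−f) ≈ 1.306 mcg/mL.
Regimen B: f = (1/2)^(42/16) ≈ 0.1621; Cmin,ss = (1226/127)·f/(1−f) ≈ 1.868 mcg/mL.
Difference ≈ 1.306 − 1.868 ≈ -0.562 mcg/mL.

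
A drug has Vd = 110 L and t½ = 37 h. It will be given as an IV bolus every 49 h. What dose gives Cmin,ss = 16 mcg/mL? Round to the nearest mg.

τ/t½ = 49/37 ≈ 1.3243, so f = (1/2)^(49/37) ≈ 0.399336.
Cmin,ss = (D/Vd)·f/(1−f), so D = Cmin,ss·Vd·(1−f)/f.
D = 16 × 110 × (1−f)/f ≈ 16 × 110 × 1.50416 ≈ 2647.32 mg.

2647 mg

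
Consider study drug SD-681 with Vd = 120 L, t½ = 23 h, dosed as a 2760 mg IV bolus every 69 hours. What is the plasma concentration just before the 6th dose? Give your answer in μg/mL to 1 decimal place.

3.3 μg/mL

f = (1/2)^(τ/t½) = (1/2)^(69/23) ≈ 0.1250.
C₀ = D/Vd = 2760/120 ≈ 23.000 μg/mL.
Before the 6th dose, 5 doses have been given. Superposition: Cmin = C₀·(f + f² + … + f^5).
≈ 23.000 × (0.1250 + 0.0156 + 0.0020 + 0.0002 + 0.0000) ≈ 23.000 × 0.1428 ≈ 3.284 μg/mL.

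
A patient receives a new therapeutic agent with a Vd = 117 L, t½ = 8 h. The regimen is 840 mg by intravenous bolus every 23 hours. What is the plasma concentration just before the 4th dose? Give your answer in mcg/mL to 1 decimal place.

1.1 mcg/mL

f = (1/2)^(τ/t½) = (1/2)^(23/8) ≈ 0.1363.
C₀ = D/Vd = 840/117 ≈ 7.179 mcg/mL.
Before the 4th dose, 3 doses have been given. Superposition: Cmin = C₀·(f + f² + … + f^3).
≈ 7.179 × (0.1363 + 0.0186 + 0.0025) ≈ 7.179 × 0.1574 ≈ 1.130 mcg/mL.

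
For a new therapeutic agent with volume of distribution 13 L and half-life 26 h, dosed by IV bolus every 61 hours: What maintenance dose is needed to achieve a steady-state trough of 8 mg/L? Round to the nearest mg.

τ/t½ = 61/26 ≈ 2.3462, so f = (1/2)^(61/26) ≈ 0.196670.
Cmin,ss = (D/Vd)·f/(1−f), so D = Cmin,ss·Vd·(1−f)/f.
D = 8 × 13 × (1−f)/f ≈ 8 × 13 × 4.08466 ≈ 424.80 mg.

425 mg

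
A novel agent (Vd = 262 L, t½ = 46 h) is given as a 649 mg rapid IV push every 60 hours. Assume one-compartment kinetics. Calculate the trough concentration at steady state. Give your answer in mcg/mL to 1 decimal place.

Over one 60-h interval, 60/46 ≈ 1.3043 half-lives elapse, leaving f ≈ 0.4049 of each dose.
At steady state, accumulation factor R = 1/(1 − e^(−kτ)) ≈ 1.6804.
Each bolus raises the concentration by D/Vd = 649/262 ≈ 2.477 mcg/mL.
Cmax,ss = C₀/(1 − f) ≈ 2.477/0.5951 ≈ 4.162 mcg/mL.
Steady-state trough Cmin,ss = Cmax,ss·f ≈ 4.162 × 0.4049 ≈ 1.685 mcg/mL.

1.7 mcg/mL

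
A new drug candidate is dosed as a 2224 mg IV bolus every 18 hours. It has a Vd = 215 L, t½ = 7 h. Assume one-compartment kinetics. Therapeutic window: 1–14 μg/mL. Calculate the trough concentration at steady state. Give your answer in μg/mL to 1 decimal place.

τ/t½ = 18/7 ≈ 2.5714, so fraction remaining f = (1/2)^(18/7) ≈ 0.1682.
Accumulation ratio R = 1/(1 − f) ≈ 1/0.8318 ≈ 1.2022.
Each bolus raises the concentration by D/Vd = 2224/215 ≈ 10.344 μg/mL.
Steady-state peak Cmax,ss = C₀·R ≈ 10.344 × 1.2022 ≈ 12.436 μg/mL.
Steady-state trough Cmin,ss = Cmax,ss·f ≈ 12.436 × 0.1682 ≈ 2.092 μg/mL.
Trough 2.1 μg/mL vs MEC 1 μg/mL: adequate.

2.1 μg/mL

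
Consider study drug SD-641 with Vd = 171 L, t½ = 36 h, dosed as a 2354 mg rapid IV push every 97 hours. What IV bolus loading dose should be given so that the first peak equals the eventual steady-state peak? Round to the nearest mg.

2784 mg

f = (1/2)^(97/36) ≈ 0.154487; accumulation ratio R = 1/(1−f) ≈ 1.18271.
Loading dose to hit Cmax,ss on first dose: D_load = D_maint·R ≈ 2354 × 1.18271 ≈ 2784.10 mg.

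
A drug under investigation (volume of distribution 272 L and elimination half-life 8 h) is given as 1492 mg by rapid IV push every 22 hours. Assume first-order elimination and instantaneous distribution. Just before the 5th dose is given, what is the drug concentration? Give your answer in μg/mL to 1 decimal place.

f = (1/2)^(τ/t½) = (1/2)^(22/8) ≈ 0.1487.
C₀ = D/Vd = 1492/272 ≈ 5.485 μg/mL.
Before the 5th dose, 4 doses have been given. Superposition: Cmin = C₀·(f + f² + … + f^4).
≈ 5.485 × (0.1487 + 0.0221 + 0.0033 + 0.0005) ≈ 5.485 × 0.1746 ≈ 0.958 μg/mL.

1.0 μg/mL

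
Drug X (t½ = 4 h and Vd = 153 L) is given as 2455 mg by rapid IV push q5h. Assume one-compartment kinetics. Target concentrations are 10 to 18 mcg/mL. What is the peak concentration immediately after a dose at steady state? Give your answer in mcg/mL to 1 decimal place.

k = ln2/t½ = ln2/4 ≈ 0.173287 h⁻¹; fraction remaining f = e^(−kτ) = e^(−0.173287×5) ≈ 0.4204.
Accumulation ratio R = 1/(1 − f) ≈ 1/0.5796 ≈ 1.7253.
Each bolus raises the concentration by D/Vd = 2455/153 ≈ 16.046 mcg/mL.
Steady-state peak Cmax,ss = C₀·R ≈ 16.046 × 1.7253 ≈ 27.684 mcg/mL.
Peak 27.7 mcg/mL vs MTC 18 mcg/mL: exceeds toxic threshold.

27.7 mcg/mL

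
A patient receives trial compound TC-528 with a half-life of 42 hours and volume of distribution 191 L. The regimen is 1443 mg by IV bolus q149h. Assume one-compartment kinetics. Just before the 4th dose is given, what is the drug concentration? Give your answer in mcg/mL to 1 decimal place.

0.7 mcg/mL

f = (1/2)^(τ/t½) = (1/2)^(149/42) ≈ 0.0855.
C₀ = D/Vd = 1443/191 ≈ 7.555 mcg/mL.
Before the 4th dose, 3 doses have been given. Superposition: Cmin = C₀·(f + f² + … + f^3).
≈ 7.555 × (0.0855 + 0.0073 + 0.0006) ≈ 7.555 × 0.0934 ≈ 0.706 mcg/mL.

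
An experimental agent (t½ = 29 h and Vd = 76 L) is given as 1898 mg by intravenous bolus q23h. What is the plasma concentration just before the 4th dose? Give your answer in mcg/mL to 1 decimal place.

f = (1/2)^(τ/t½) = (1/2)^(23/29) ≈ 0.5771.
C₀ = D/Vd = 1898/76 ≈ 24.974 mcg/mL.
Before the 4th dose, 3 doses have been given. Superposition: Cmin = C₀·(f + f² + … + f^3).
≈ 24.974 × (0.5771 + 0.3330 + 0.1922) ≈ 24.974 × 1.1023 ≈ 27.529 mcg/mL.

27.5 mcg/mL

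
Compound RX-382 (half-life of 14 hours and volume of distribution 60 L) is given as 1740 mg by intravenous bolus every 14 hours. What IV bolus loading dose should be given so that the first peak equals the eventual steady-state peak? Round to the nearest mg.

f = (1/2)^(14/14) ≈ 0.500000; accumulation ratio R = 1/(1−f) ≈ 2.00000.
Loading dose to hit Cmax,ss on first dose: D_load = D_maint·R ≈ 1740 × 2.00000 ≈ 3480.00 mg.

3480 mg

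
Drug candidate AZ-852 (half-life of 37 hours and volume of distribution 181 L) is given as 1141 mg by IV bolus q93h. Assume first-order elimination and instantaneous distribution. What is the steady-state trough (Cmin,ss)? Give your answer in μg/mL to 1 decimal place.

1.3 μg/mL

τ/t½ = 93/37 ≈ 2.5135, so fraction remaining f = (1/2)^(93/37) ≈ 0.1751.
Accumulation ratio R = 1/(1 − f) ≈ 1/0.8249 ≈ 1.2123.
Each bolus raises the concentration by D/Vd = 1141/181 ≈ 6.304 μg/mL.
Steady-state peak Cmax,ss = C₀·R ≈ 6.304 × 1.2123 ≈ 7.642 μg/mL.
Steady-state trough Cmin,ss = Cmax,ss·f ≈ 7.642 × 0.1751 ≈ 1.338 μg/mL.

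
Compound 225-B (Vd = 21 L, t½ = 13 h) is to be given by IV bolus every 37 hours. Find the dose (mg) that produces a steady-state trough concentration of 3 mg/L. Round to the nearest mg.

τ/t½ = 37/13 ≈ 2.8462, so f = (1/2)^(37/13) ≈ 0.139066.
Cmin,ss = (D/Vd)·f/(1−f), so D = Cmin,ss·Vd·(1−f)/f.
D = 3 × 21 × (1−f)/f ≈ 3 × 21 × 6.19083 ≈ 390.02 mg.

390 mg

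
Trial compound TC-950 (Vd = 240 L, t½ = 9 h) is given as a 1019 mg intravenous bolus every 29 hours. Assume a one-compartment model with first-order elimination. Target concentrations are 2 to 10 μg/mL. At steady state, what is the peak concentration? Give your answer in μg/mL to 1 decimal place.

4.8 μg/mL

τ/t½ = 29/9 ≈ 3.2222, so fraction remaining f = (1/2)^(29/9) ≈ 0.1072.
At steady state, accumulation factor R = 1/(1 − e^(−kτ)) ≈ 1.1201.
Single-dose peak C₀ = D/Vd = 1019/240 ≈ 4.246 μg/mL.
Steady-state peak Cmax,ss = C₀·R ≈ 4.246 × 1.1201 ≈ 4.756 μg/mL.
Peak 4.8 μg/mL vs MTC 10 μg/mL: below toxic threshold.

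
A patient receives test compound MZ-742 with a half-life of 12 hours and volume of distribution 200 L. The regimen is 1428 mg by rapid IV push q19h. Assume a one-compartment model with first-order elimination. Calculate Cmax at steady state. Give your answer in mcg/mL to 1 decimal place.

k = ln2/t½ = ln2/12 ≈ 0.057762 h⁻¹; fraction remaining f = e^(−kτ) = e^(−0.057762×19) ≈ 0.3337.
At steady state, accumulation factor R = 1/(1 − e^(−kτ)) ≈ 1.5008.
Single-dose peak C₀ = D/Vd = 1428/200 ≈ 7.140 mcg/mL.
Steady-state peak Cmax,ss = C₀·R ≈ 7.140 × 1.5008 ≈ 10.716 mcg/mL.

10.7 mcg/mL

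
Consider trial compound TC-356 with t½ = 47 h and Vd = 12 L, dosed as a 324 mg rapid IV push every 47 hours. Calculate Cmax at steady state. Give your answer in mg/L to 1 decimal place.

The dosing interval is 1 half-life, so f = 2^(−1) = 0.5.
At steady state, R = 1/(1 − 0.5) = 2/1.
Single-dose peak C₀ = D/Vd = 324/12 = 27 mg/L.
Steady-state peak Cmax,ss = C₀·R = 27 × 2/1 ≈ 54.000 mg/L.

54.0 mg/L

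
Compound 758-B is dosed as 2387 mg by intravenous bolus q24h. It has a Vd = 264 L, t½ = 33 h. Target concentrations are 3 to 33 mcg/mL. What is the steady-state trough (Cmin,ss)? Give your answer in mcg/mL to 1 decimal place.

Over one 24-h interval, 24/33 ≈ 0.72727 half-lives elapse, leaving f ≈ 0.6040 of each dose.
Accumulation ratio R = 1/(1 − f) ≈ 1/0.3960 ≈ 2.5253.
Each bolus raises the concentration by D/Vd = 2387/264 ≈ 9.042 mcg/mL.
Cmax,ss = C₀/(1 − f) ≈ 9.042/0.3960 ≈ 22.833 mcg/mL.
One interval later, Cmin,ss = Cmax,ss·e^(−kτ) ≈ 22.833 × 0.6040 ≈ 13.791 mcg/mL.
Trough 13.8 mcg/mL vs MEC 3 mcg/mL: adequate.

13.8 mcg/mL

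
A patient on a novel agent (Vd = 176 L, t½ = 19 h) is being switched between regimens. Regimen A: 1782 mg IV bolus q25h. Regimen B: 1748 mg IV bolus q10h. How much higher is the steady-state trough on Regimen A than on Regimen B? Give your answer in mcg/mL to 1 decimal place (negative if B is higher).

-15.8 mcg/mL

Regimen A: f = (1/2)^(25/19) ≈ 0.4017; Cmin,ss = (1782/176)·f/(1−f) ≈ 6.798 mcg/mL.
Regimen B: f = (1/2)^(10/19) ≈ 0.6943; Cmin,ss = (1748/176)·f/(1−f) ≈ 22.557 mcg/mL.
Difference ≈ 6.798 − 22.557 ≈ -15.759 mcg/mL.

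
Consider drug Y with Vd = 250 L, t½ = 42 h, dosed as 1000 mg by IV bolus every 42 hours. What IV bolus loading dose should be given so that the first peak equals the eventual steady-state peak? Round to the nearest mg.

2000 mg

f = (1/2)^(42/42) ≈ 0.500000; accumulation ratio R = 1/(1−f) ≈ 2.00000.
Loading dose to hit Cmax,ss on first dose: D_load = D_maint·R ≈ 1000 × 2.00000 ≈ 2000.00 mg.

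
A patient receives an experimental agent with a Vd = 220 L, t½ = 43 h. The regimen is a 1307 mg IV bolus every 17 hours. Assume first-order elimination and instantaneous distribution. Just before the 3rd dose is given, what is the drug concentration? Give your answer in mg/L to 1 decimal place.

f = (1/2)^(τ/t½) = (1/2)^(17/43) ≈ 0.7603.
C₀ = D/Vd = 1307/220 ≈ 5.941 mg/L.
Before the 3rd dose, 2 doses have been given. Superposition: Cmin = C₀·(f + f²).
≈ 5.941 × (0.7603 + 0.5781) ≈ 5.941 × 1.3384 ≈ 7.951 mg/L.

8.0 mg/L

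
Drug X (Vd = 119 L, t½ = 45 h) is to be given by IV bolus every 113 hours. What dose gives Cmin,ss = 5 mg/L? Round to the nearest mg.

τ/t½ = 113/45 ≈ 2.5111, so f = (1/2)^(113/45) ≈ 0.175420.
Cmin,ss = (D/Vd)·f/(1−f), so D = Cmin,ss·Vd·(1−f)/f.
D = 5 × 119 × (1−f)/f ≈ 5 × 119 × 4.70060 ≈ 2796.86 mg.

2797 mg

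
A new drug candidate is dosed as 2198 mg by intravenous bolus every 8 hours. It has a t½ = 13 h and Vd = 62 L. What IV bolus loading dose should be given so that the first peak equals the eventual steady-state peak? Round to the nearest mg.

6330 mg

f = (1/2)^(8/13) ≈ 0.652756; accumulation ratio R = 1/(1−f) ≈ 2.87982.
Loading dose to hit Cmax,ss on first dose: D_load = D_maint·R ≈ 2198 × 2.87982 ≈ 6329.84 mg.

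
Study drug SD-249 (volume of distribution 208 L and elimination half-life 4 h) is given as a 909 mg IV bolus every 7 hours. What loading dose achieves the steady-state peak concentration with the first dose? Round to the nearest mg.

1294 mg

f = (1/2)^(7/4) ≈ 0.297302; accumulation ratio R = 1/(1−f) ≈ 1.42309.
Loading dose to hit Cmax,ss on first dose: D_load = D_maint·R ≈ 909 × 1.42309 ≈ 1293.59 mg.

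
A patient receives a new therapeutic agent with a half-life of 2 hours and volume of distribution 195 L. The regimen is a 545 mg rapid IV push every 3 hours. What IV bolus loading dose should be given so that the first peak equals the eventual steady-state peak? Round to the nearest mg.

843 mg

f = (1/2)^(3/2) ≈ 0.353553; accumulation ratio R = 1/(1−f) ≈ 1.54692.
Loading dose to hit Cmax,ss on first dose: D_load = D_maint·R ≈ 545 × 1.54692 ≈ 843.07 mg.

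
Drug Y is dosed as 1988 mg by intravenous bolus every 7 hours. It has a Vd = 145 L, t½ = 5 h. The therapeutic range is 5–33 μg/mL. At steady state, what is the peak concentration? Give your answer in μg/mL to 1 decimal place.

22.1 μg/mL

τ/t½ = 7/5 ≈ 1.4, so fraction remaining f = (1/2)^(7/5) ≈ 0.3789.
Accumulation ratio R = 1/(1 − f) ≈ 1/0.6211 ≈ 1.6100.
Each bolus raises the concentration by D/Vd = 1988/145 ≈ 13.710 μg/mL.
Cmax,ss = C₀/(1 − f) ≈ 13.710/0.6211 ≈ 22.074 μg/mL.
Peak 22.1 μg/mL vs MTC 33 μg/mL: below toxic threshold.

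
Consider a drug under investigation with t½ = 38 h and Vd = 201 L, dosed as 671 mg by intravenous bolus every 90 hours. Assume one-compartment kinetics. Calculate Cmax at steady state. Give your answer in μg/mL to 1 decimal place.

Over one 90-h interval, 90/38 ≈ 2.3684 half-lives elapse, leaving f ≈ 0.1937 of each dose.
Accumulation ratio R = 1/(1 − f) ≈ 1/0.8063 ≈ 1.2402.
Single-dose peak C₀ = D/Vd = 671/201 ≈ 3.338 μg/mL.
Steady-state peak Cmax,ss = C₀·R ≈ 3.338 × 1.2402 ≈ 4.140 μg/mL.

4.1 μg/mL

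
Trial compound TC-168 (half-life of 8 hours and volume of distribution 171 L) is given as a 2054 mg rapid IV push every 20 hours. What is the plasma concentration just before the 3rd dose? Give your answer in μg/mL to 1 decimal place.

f = (1/2)^(τ/t½) = (1/2)^(20/8) ≈ 0.1768.
C₀ = D/Vd = 2054/171 ≈ 12.012 μg/mL.
Before the 3rd dose, 2 doses have been given. Superposition: Cmin = C₀·(f + f²).
≈ 12.012 × (0.1768 + 0.0313) ≈ 12.012 × 0.2081 ≈ 2.500 μg/mL.

2.5 μg/mL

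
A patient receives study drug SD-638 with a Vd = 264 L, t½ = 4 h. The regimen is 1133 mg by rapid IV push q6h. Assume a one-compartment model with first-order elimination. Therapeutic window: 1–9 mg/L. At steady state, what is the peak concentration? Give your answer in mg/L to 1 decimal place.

Over one 6-h interval, 6/4 ≈ 1.5 half-lives elapse, leaving f ≈ 0.3536 of each dose.
At steady state, accumulation factor R = 1/(1 − e^(−kτ)) ≈ 1.5470.
Single-dose peak C₀ = D/Vd = 1133/264 ≈ 4.292 mg/L.
Steady-state peak Cmax,ss = C₀·R ≈ 4.292 × 1.5470 ≈ 6.640 mg/L.
Peak 6.6 mg/L vs MTC 9 mg/L: below toxic threshold.

6.6 mg/L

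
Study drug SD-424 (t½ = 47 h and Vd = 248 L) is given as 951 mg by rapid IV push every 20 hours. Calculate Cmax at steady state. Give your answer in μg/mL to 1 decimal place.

15.0 μg/mL

τ/t½ = 20/47 ≈ 0.42553, so fraction remaining f = (1/2)^(20/47) ≈ 0.7446.
At steady state, accumulation factor R = 1/(1 − e^(−kτ)) ≈ 3.9154.
Single-dose peak C₀ = D/Vd = 951/248 ≈ 3.835 μg/mL.
Cmax,ss = C₀/(1 − f) ≈ 3.835/0.2554 ≈ 15.016 μg/mL.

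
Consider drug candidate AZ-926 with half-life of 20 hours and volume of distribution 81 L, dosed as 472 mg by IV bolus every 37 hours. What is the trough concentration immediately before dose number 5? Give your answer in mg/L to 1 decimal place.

f = (1/2)^(τ/t½) = (1/2)^(37/20) ≈ 0.2774.
C₀ = D/Vd = 472/81 ≈ 5.827 mg/L.
Before the 5th dose, 4 doses have been given. Superposition: Cmin = C₀·(f + f² + … + f^4).
≈ 5.827 × (0.2774 + 0.0770 + 0.0213 + 0.0059) ≈ 5.827 × 0.3816 ≈ 2.224 mg/L.

2.2 mg/L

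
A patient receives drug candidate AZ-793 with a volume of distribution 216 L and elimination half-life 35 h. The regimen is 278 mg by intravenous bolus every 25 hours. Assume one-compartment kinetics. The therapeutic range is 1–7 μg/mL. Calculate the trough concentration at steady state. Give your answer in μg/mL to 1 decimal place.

2.0 μg/mL

k = ln2/t½ = ln2/35 ≈ 0.019804 h⁻¹; fraction remaining f = e^(−kτ) = e^(−0.019804×25) ≈ 0.6095.
Accumulation ratio R = 1/(1 − f) ≈ 1/0.3905 ≈ 2.5608.
Each bolus raises the concentration by D/Vd = 278/216 ≈ 1.287 μg/mL.
Steady-state peak Cmax,ss = C₀·R ≈ 1.287 × 2.5608 ≈ 3.296 μg/mL.
Steady-state trough Cmin,ss = Cmax,ss·f ≈ 3.296 × 0.6095 ≈ 2.009 μg/mL.
Trough 2.0 μg/mL vs MEC 1 μg/mL: adequate.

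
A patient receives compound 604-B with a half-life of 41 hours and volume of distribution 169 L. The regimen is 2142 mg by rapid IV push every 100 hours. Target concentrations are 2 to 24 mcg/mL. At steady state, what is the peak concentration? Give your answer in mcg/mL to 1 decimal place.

15.5 mcg/mL

Over one 100-h interval, 100/41 ≈ 2.439 half-lives elapse, leaving f ≈ 0.1844 of each dose.
Accumulation ratio R = 1/(1 − f) ≈ 1/0.8156 ≈ 1.2261.
Each bolus raises the concentration by D/Vd = 2142/169 ≈ 12.675 mcg/mL.
Cmax,ss = C₀/(1 − f) ≈ 12.675/0.8156 ≈ 15.541 mcg/mL.
Peak 15.5 mcg/mL vs MTC 24 mcg/mL: below toxic threshold.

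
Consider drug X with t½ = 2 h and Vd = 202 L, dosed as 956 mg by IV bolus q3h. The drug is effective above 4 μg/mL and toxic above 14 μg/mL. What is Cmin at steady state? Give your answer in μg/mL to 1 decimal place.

Over one 3-h interval, 3/2 ≈ 1.5 half-lives elapse, leaving f ≈ 0.3536 of each dose.
Each bolus raises the concentration by D/Vd = 956/202 ≈ 4.733 μg/mL.
Steady-state trough Cmin,ss = C₀·f/(1−f) ≈ 4.733 × 0.3536/0.6464 ≈ 2.589 μg/mL.
Trough 2.6 μg/mL vs MEC 4 μg/mL: subtherapeutic.

2.6 μg/mL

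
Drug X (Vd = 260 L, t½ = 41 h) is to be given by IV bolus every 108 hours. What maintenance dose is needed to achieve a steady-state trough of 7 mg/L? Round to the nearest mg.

τ/t½ = 108/41 ≈ 2.6341, so f = (1/2)^(108/41) ≈ 0.161080.
Cmin,ss = (D/Vd)·f/(1−f), so D = Cmin,ss·Vd·(1−f)/f.
D = 7 × 260 × (1−f)/f ≈ 7 × 260 × 5.20810 ≈ 9478.74 mg.

9479 mg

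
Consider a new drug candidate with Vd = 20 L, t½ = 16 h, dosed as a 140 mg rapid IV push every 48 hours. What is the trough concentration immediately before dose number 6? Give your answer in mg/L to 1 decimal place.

f = (1/2)^(τ/t½) = (1/2)^(48/16) ≈ 0.1250.
C₀ = D/Vd = 140/20 ≈ 7.000 mg/L.
Before the 6th dose, 5 doses have been given. Superposition: Cmin = C₀·(f + f² + … + f^5).
≈ 7.000 × (0.1250 + 0.0156 + 0.0020 + 0.0002 + 0.0000) ≈ 7.000 × 0.1428 ≈ 1.000 mg/L.

1.0 mg/L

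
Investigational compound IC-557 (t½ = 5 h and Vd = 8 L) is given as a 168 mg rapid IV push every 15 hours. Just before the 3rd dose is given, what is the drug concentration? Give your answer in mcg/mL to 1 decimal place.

f = (1/2)^(τ/t½) = (1/2)^(15/5) ≈ 0.1250.
C₀ = D/Vd = 168/8 ≈ 21.000 mcg/mL.
Before the 3rd dose, 2 doses have been given. Superposition: Cmin = C₀·(f + f²).
≈ 21.000 × (0.1250 + 0.0156) ≈ 21.000 × 0.1406 ≈ 2.953 mcg/mL.

3.0 mcg/mL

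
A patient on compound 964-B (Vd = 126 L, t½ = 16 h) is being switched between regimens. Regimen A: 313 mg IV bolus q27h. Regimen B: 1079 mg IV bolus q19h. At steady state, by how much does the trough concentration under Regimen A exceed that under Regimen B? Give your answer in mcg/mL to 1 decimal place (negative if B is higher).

Regimen A: f = (1/2)^(27/16) ≈ 0.3105; Cmin,ss = (313/126)·f/(1−f) ≈ 1.119 mcg/mL.
Regimen B: f = (1/2)^(19/16) ≈ 0.4391; Cmin,ss = (1079/126)·f/(1−f) ≈ 6.704 mcg/mL.
Difference ≈ 1.119 − 6.704 ≈ -5.585 mcg/mL.

-5.6 mcg/mL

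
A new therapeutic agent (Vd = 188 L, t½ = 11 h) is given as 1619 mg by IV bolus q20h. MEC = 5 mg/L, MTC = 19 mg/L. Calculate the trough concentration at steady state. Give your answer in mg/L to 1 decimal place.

3.4 mg/L

τ/t½ = 20/11 ≈ 1.8182, so fraction remaining f = (1/2)^(20/11) ≈ 0.2836.
Accumulation ratio R = 1/(1 − f) ≈ 1/0.7164 ≈ 1.3959.
Single-dose peak C₀ = D/Vd = 1619/188 ≈ 8.612 mg/L.
Cmax,ss = C₀/(1 − f) ≈ 8.612/0.7164 ≈ 12.021 mg/L.
One interval later, Cmin,ss = Cmax,ss·e^(−kτ) ≈ 12.021 × 0.2836 ≈ 3.409 mg/L.
Trough 3.4 mg/L vs MEC 5 mg/L: subtherapeutic.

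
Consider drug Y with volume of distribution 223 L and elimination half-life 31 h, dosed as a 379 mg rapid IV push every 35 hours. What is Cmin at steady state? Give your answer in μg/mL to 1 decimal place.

τ/t½ = 35/31 ≈ 1.129, so fraction remaining f = (1/2)^(35/31) ≈ 0.4572.
Single-dose peak C₀ = D/Vd = 379/223 ≈ 1.700 μg/mL.
Steady-state trough Cmin,ss = C₀·f/(1−f) ≈ 1.700 × 0.4572/0.5428 ≈ 1.432 μg/mL.

1.4 μg/mL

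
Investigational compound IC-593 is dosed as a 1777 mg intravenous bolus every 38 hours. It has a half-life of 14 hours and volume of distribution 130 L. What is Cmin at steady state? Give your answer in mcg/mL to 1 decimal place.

2.5 mcg/mL

τ/t½ = 38/14 ≈ 2.7143, so fraction remaining f = (1/2)^(38/14) ≈ 0.1524.
Accumulation ratio R = 1/(1 − f) ≈ 1/0.8476 ≈ 1.1798.
Single-dose peak C₀ = D/Vd = 1777/130 ≈ 13.669 mcg/mL.
Steady-state peak Cmax,ss = C₀·R ≈ 13.669 × 1.1798 ≈ 16.127 mcg/mL.
Steady-state trough Cmin,ss = Cmax,ss·f ≈ 16.127 × 0.1524 ≈ 2.458 mcg/mL.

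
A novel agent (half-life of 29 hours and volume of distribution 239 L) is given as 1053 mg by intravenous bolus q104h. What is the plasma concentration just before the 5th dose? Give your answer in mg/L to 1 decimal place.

f = (1/2)^(τ/t½) = (1/2)^(104/29) ≈ 0.0833.
C₀ = D/Vd = 1053/239 ≈ 4.406 mg/L.
Before the 5th dose, 4 doses have been given. Superposition: Cmin = C₀·(f + f² + … + f^4).
≈ 4.406 × (0.0833 + 0.0069 + 0.0006 + 0.0000) ≈ 4.406 × 0.0908 ≈ 0.400 mg/L.

0.4 mg/L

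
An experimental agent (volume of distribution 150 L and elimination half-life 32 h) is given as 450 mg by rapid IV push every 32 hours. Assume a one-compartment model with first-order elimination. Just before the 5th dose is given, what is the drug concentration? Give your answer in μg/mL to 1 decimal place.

f = (1/2)^(τ/t½) = (1/2)^(32/32) ≈ 0.5000.
C₀ = D/Vd = 450/150 ≈ 3.000 μg/mL.
Before the 5th dose, 4 doses have been given. Superposition: Cmin = C₀·(f + f² + … + f^4).
≈ 3.000 × (0.5000 + 0.2500 + 0.1250 + 0.0625) ≈ 3.000 × 0.9375 ≈ 2.812 μg/mL.

2.8 μg/mL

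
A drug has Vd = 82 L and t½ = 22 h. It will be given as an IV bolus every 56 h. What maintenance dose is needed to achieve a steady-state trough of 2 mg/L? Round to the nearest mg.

793 mg

τ/t½ = 56/22 ≈ 2.5455, so f = (1/2)^(56/22) ≈ 0.171294.
Cmin,ss = (D/Vd)·f/(1−f), so D = Cmin,ss·Vd·(1−f)/f.
D = 2 × 82 × (1−f)/f ≈ 2 × 82 × 4.83792 ≈ 793.42 mg.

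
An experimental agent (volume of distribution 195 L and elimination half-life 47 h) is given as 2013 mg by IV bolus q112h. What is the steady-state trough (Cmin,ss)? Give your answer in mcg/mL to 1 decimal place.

2.4 mcg/mL

k = ln2/t½ = ln2/47 ≈ 0.014748 h⁻¹; fraction remaining f = e^(−kτ) = e^(−0.014748×112) ≈ 0.1917.
Accumulation ratio R = 1/(1 − f) ≈ 1/0.8083 ≈ 1.2372.
Single-dose peak C₀ = D/Vd = 2013/195 ≈ 10.323 mcg/mL.
Steady-state peak Cmax,ss = C₀·R ≈ 10.323 × 1.2372 ≈ 12.772 mcg/mL.
One interval later, Cmin,ss = Cmax,ss·e^(−kτ) ≈ 12.772 × 0.1917 ≈ 2.448 mcg/mL.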